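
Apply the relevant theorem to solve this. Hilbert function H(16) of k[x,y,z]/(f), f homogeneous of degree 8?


C(18,2)-C(10,2)=153-45=108


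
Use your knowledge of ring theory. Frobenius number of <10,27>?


gcd(10,27)=1 => F=ab-a-b=10*27-10-27=270-37=233


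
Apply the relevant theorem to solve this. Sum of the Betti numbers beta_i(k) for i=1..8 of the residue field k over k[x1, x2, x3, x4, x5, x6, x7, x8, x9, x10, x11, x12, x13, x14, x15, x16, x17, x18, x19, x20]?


Koszul resolution: beta_i(k)=C(n,i), n=20
C(20,1)=20, C(20,2)=190, C(20,3)=1140, C(20,4)=4845, C(20,5)=15504, C(20,6)=38760, C(20,7)=77520, C(20,8)=125970
Sum=263949


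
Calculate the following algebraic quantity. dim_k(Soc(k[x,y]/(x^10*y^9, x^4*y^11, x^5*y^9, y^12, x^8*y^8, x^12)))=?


Socle = ann(m) = span of standard monomials u with x*u, y*u in I (staircase corners).
Redundant generators: x^10*y^9
Minimal generators: x^12, x^8*y^8, x^5*y^9, x^4*y^11, y^12
Corners: x^3y^11, x^4y^10, x^7y^8, x^11y^7
Socle dim=4


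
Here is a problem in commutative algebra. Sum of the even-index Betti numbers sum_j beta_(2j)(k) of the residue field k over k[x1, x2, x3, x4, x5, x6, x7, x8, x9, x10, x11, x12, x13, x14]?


Koszul resolution: beta_i(k)=C(n,i), n=14
sum_even C(14,i) = 2^(n-1) = 2^13 = 8192


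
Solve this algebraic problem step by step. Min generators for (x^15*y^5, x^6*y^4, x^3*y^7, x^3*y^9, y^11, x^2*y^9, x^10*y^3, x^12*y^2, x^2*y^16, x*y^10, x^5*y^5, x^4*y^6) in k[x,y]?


Remove redundant (divisible by others).
x^2*y^16 redundant.
x^15*y^5 redundant.
x^3*y^9 redundant.
Min: x^12*y^2, x^10*y^3, x^6*y^4, x^5*y^5, x^4*y^6, x^3*y^7, x^2*y^9, x*y^10, y^11
Count=9


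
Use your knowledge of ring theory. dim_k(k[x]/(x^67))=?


Basis: 1,x,...,x^66
dim=67


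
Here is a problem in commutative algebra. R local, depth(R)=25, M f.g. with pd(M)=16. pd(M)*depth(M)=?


pd+depth=25
depth=25-16=9
pd*depth=16*9=144


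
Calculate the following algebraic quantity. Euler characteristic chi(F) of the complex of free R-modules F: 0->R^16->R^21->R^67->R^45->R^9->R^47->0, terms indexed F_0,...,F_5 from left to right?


chi = sum (-1)^i * rank:
(-1)^0*16=16
(-1)^1*21=-21
(-1)^2*67=67
(-1)^3*45=-45
(-1)^4*9=9
(-1)^5*47=-47
chi=-21


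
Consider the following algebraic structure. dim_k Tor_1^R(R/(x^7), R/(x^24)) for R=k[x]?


Tor_1(R/I,R/J)=(I cap J)/IJ=(x^24)/(x^31)
dim=31-24=min(7,24)=7


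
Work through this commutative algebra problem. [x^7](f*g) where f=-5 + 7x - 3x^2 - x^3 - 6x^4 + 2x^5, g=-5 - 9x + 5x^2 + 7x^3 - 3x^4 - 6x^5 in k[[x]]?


[x^7] = sum a_i*b_j, i+j=7
  -3*-6=18
  -1*-3=3
  -6*7=-42
  2*5=10
Sum=-11


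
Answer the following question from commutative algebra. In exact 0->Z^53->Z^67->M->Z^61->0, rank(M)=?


Alt sum=0:
(-1)^0*53 + (-1)^1*67 + (-1)^2*? + (-1)^3*61=0
rank(M)=75


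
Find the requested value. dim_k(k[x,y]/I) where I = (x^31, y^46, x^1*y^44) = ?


k[x,y]/I, I = (x^31, y^46, x^1*y^44)
Rect: 31x46=1426. Corner: (31-1)x(46-44)=60.
dim = 1426-60 = 1366


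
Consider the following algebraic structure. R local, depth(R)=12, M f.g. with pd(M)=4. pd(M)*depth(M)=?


pd+depth=12
depth=12-4=8
pd*depth=4*8=32


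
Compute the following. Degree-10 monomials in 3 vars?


C(d+n-1,n-1)=C(12,2)=66


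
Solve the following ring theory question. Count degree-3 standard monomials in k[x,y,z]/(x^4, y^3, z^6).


Need i<4, j<3, k<6 with i+j+k=3.
For each i, j ranges over max(0,3-i-5)..min(2,3-i):
  i=0: j in [0,2] -> 3
  i=1: j in [0,2] -> 3
  i=2: j in [0,1] -> 2
  i=3: j in [0,0] -> 1
H(3) = 3+3+2+1 = 9


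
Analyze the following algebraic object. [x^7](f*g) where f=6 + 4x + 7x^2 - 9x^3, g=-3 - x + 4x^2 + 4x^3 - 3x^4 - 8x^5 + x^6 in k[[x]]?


[x^7] = sum a_i*b_j, i+j=7
  4*1=4
  7*-8=-56
  -9*-3=27
Sum=-25


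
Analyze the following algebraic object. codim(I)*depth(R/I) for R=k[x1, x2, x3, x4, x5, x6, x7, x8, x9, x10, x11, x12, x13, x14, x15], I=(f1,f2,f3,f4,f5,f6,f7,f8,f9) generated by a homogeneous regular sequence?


codim=9, depth=dim(R/I)=15-9=6
Product=9*6=54


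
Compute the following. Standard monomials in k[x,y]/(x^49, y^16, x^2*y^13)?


k[x,y]/I, I = (x^49, y^16, x^2*y^13)
Rect: 49x16=784. Corner: (49-2)x(16-13)=141.
dim = 784-141 = 643


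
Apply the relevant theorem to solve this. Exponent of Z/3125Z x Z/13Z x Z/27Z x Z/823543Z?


Exponent = lcm of the cyclic orders; pairwise coprime => product.
5^5*13^1*3^3*7^7=3125*13*27*823543=903323728125


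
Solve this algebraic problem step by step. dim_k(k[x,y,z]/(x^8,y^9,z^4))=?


Basis: x^iy^jz^k, i<8,j<9,k<4
8*9*4=288


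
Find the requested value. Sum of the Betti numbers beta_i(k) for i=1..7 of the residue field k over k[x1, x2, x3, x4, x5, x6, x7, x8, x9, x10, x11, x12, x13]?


Koszul resolution: beta_i(k)=C(n,i), n=13
C(13,1)=13, C(13,2)=78, C(13,3)=286, C(13,4)=715, C(13,5)=1287, C(13,6)=1716, C(13,7)=1716
Sum=5811


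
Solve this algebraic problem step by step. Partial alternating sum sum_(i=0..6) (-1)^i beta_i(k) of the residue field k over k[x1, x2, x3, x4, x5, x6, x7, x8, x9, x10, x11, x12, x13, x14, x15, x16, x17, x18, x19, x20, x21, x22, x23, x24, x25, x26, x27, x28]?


Koszul resolution: beta_i(k)=C(n,i), n=28
sum_(i=0..p) (-1)^i C(n,i) = (-1)^p C(n-1,p)
(-1)^6*C(27,6) = (-1)^6*296010 = 296010


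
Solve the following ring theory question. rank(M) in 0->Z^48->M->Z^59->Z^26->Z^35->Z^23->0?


Alt sum=0:
(-1)^0*48 + (-1)^1*? + (-1)^2*59 + (-1)^3*26 + (-1)^4*35 + (-1)^5*23=0
rank(M)=93


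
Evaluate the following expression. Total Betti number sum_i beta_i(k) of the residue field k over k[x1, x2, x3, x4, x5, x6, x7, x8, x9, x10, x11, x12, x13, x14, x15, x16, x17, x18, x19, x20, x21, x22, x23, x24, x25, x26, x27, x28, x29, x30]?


Koszul resolution: beta_i(k)=C(n,i), n=30
sum_i C(30,i) = 2^30 = 1073741824


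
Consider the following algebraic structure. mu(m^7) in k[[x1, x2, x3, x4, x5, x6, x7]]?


C(n+d-1,d)=C(13,7)=1716


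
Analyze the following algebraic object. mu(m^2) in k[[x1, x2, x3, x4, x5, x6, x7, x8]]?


C(n+d-1,d)=C(9,2)=36


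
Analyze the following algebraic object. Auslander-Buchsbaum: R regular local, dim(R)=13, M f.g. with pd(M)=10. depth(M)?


pd+depth=depth(R)=13
depth=13-10=3


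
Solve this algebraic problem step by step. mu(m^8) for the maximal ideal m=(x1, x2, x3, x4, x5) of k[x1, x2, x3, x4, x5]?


Graded Nakayama: mu(m^d) = dim_k (m^d/m^(d+1)) = #degree-8 monomials in 5 vars
C(n+d-1,d)=C(12,8)=495


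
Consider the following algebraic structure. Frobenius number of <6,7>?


gcd(6,7)=1 => F=ab-a-b=6*7-6-7=42-13=29


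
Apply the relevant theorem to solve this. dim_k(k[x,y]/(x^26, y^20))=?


Basis: x^i*y^j, i<26, j<20
26*20=520


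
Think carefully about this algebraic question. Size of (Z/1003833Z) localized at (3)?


3-primary part: 1003833=3^10*17
Size=3^10=59049


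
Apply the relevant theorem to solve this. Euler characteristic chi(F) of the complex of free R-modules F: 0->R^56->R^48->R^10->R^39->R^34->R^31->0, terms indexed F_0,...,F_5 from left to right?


chi = sum (-1)^i * rank:
(-1)^0*56=56
(-1)^1*48=-48
(-1)^2*10=10
(-1)^3*39=-39
(-1)^4*34=34
(-1)^5*31=-31
chi=-18


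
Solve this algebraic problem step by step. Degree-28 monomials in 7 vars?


C(d+n-1,n-1)=C(34,6)=1344904


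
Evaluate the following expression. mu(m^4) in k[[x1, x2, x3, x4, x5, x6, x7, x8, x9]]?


C(n+d-1,d)=C(12,4)=495


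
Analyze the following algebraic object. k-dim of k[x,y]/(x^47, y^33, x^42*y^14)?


k[x,y]/I, I = (x^47, y^33, x^42*y^14)
Rect: 47x33=1551. Corner: (47-42)x(33-14)=95.
dim = 1551-95 = 1456


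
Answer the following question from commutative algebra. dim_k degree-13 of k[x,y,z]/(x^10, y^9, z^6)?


Need i<10, j<9, k<6 with i+j+k=13.
For each i, j ranges over max(0,13-i-5)..min(8,13-i):
  i=0: j in [8,8] -> 1
  i=1: j in [7,8] -> 2
  i=2: j in [6,8] -> 3
  i=3: j in [5,8] -> 4
  i=4: j in [4,8] -> 5
  i=5: j in [3,8] -> 6
  i=6: j in [2,7] -> 6
  i=7: j in [1,6] -> 6
  i=8: j in [0,5] -> 6
  i=9: j in [0,4] -> 5
H(13) = 1+2+3+4+5+6+6+6+6+5 = 44


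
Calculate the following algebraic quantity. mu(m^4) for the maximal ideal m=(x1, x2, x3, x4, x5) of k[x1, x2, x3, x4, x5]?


Graded Nakayama: mu(m^d) = dim_k (m^d/m^(d+1)) = #degree-4 monomials in 5 vars
C(n+d-1,d)=C(8,4)=70


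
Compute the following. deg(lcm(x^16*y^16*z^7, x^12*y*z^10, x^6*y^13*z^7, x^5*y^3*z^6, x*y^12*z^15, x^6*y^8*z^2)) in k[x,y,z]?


lcm = componentwise max:
x: max(16,12,6,5,1,6)=16
y: max(16,1,13,3,12,8)=16
z: max(7,10,7,6,15,2)=15
Total=16+16+15=47


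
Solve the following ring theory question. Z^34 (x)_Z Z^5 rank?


rank(M(x)N) = rank(M)*rank(N)
34*5 = 170


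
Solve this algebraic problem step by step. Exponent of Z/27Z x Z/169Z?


Exponent = lcm of the cyclic orders; pairwise coprime => product.
3^3*13^2=27*169=4563


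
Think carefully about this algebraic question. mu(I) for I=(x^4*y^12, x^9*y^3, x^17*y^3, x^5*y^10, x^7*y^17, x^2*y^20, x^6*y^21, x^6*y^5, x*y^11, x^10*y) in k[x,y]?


Remove redundant (divisible by others).
x^2*y^20 redundant.
x^6*y^21 redundant.
x^4*y^12 redundant.
x^17*y^3 redundant.
x^7*y^17 redundant.
Min: x^10*y, x^9*y^3, x^6*y^5, x^5*y^10, x*y^11
Count=5


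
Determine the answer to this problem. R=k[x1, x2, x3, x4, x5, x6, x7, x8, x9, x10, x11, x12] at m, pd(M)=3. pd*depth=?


pd+depth=12
depth=12-3=9
pd*depth=3*9=27


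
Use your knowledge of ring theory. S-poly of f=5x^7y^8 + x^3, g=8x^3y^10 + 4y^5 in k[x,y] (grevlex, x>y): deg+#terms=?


LT(f)=5x^7y^8, LT(g)=8x^3y^10
lcm(LM)=x^7y^10
S(f,g) (scaled by 40 to clear denominators) = 8y^2*f - 5x^4*g = -20x^4y^5 + 8x^3y^2
2 terms, deg 9.
9+2=11


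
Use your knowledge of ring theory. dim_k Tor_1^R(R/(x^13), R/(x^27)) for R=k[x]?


Tor_1(R/I,R/J)=(I cap J)/IJ=(x^27)/(x^40)
dim=40-27=min(13,27)=13


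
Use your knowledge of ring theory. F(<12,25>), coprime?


gcd(12,25)=1 => F=ab-a-b=12*25-12-25=300-37=263


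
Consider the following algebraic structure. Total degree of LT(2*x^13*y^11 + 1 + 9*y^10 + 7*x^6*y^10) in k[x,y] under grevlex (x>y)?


LT: 2*x^13*y^11
deg_x=13, deg_y=11
Total=13+11=24


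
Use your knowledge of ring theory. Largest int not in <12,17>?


gcd(12,17)=1 => F=ab-a-b=12*17-12-17=204-29=175


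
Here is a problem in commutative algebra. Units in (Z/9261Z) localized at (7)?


Local ring = Z/343Z.
phi(343) = 7^2*(7-1) = 294


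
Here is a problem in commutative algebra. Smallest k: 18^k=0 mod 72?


18^k mod 72:
k=1: 18
k=2: 36
k=3: 0
First zero at k = 3


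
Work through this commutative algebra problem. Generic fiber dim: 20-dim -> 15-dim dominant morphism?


dim(fiber)=dim(X)-dim(Y)=20-15=5


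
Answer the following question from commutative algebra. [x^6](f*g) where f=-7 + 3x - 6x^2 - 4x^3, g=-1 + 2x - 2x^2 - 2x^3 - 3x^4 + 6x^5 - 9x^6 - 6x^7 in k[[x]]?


[x^6] = sum a_i*b_j, i+j=6
  -7*-9=63
  3*6=18
  -6*-3=18
  -4*-2=8
Sum=107


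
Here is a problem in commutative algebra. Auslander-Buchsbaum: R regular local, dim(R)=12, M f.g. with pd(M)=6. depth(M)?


pd+depth=depth(R)=12
depth=12-6=6


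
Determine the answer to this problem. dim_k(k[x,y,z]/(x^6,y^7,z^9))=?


Basis: x^iy^jz^k, i<6,j<7,k<9
6*7*9=378


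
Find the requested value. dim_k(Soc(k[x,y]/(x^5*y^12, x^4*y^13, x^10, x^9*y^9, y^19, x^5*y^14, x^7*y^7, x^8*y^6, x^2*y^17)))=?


Socle = ann(m) = span of standard monomials u with x*u, y*u in I (staircase corners).
Redundant generators: x^9*y^9, x^5*y^14
Minimal generators: x^10, x^8*y^6, x^7*y^7, x^5*y^12, x^4*y^13, x^2*y^17, y^19
Corners: xy^18, x^3y^16, x^4y^12, x^6y^11, x^7y^6, x^9y^5
Socle dim=6


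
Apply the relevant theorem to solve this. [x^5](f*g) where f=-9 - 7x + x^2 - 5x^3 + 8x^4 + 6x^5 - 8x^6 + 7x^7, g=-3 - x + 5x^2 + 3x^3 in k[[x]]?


[x^5] = sum a_i*b_j, i+j=5
  1*3=3
  -5*5=-25
  8*-1=-8
  6*-3=-18
Sum=-48


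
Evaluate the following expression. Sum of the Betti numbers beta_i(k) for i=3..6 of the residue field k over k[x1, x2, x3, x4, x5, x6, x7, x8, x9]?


Koszul resolution: beta_i(k)=C(n,i), n=9
C(9,3)=84, C(9,4)=126, C(9,5)=126, C(9,6)=84
Sum=420


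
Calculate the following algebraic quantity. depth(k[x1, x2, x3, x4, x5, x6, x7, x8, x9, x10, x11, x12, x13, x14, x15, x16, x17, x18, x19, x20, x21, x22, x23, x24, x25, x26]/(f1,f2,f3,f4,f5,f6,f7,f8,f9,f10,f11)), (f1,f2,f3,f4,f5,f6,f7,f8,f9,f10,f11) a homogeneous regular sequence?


depth(R)=26
depth(R/I)=26-11=15


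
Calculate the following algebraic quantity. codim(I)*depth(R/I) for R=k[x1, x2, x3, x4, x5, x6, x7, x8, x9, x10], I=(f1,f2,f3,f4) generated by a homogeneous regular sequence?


codim=4, depth=dim(R/I)=10-4=6
Product=4*6=24


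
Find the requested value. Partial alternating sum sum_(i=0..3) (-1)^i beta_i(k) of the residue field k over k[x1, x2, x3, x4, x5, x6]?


Koszul resolution: beta_i(k)=C(n,i), n=6
sum_(i=0..p) (-1)^i C(n,i) = (-1)^p C(n-1,p)
(-1)^3*C(5,3) = (-1)^3*10 = -10


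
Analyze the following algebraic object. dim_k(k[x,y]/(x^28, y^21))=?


Basis: x^i*y^j, i<28, j<21
28*21=588


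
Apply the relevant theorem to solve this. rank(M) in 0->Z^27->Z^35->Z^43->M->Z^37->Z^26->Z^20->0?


Alt sum=0:
(-1)^0*27 + (-1)^1*35 + (-1)^2*43 + (-1)^3*? + (-1)^4*37 + (-1)^5*26 + (-1)^6*20=0
rank(M)=66


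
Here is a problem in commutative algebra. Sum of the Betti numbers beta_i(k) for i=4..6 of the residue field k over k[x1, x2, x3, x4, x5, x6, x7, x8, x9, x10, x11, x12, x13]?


Koszul resolution: beta_i(k)=C(n,i), n=13
C(13,4)=715, C(13,5)=1287, C(13,6)=1716
Sum=3718


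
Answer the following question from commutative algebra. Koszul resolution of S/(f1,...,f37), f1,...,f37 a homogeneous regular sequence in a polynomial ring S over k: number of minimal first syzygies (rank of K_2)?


Regular sequence => Koszul complex is the minimal free resolution.
Syz_1 minimally generated by Koszul relations f_i*e_j - f_j*e_i (i<j): mu(Syz_1) = beta_2 = C(m,2) = m(m-1)/2
m=37
37*36/2 = 666


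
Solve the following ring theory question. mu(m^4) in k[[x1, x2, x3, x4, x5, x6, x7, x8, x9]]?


C(n+d-1,d)=C(12,4)=495


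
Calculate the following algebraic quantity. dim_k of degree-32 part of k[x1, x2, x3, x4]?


C(d+n-1,n-1)=C(35,3)=6545


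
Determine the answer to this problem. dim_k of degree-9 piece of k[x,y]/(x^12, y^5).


k[x,y], I = (x^12, y^5), d = 9
Need i < 12 and d-i < 5.
Range: 5 <= i <= 9.
H(9) = 5


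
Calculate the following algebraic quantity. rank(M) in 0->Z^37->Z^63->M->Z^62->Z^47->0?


Alt sum=0:
(-1)^0*37 + (-1)^1*63 + (-1)^2*? + (-1)^3*62 + (-1)^4*47=0
rank(M)=41


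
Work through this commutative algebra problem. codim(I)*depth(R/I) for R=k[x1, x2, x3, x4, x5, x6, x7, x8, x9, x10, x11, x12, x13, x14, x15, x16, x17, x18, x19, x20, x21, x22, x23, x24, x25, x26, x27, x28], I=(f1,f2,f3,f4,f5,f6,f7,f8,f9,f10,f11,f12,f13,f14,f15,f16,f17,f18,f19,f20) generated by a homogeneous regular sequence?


codim=20, depth=dim(R/I)=28-20=8
Product=20*8=160


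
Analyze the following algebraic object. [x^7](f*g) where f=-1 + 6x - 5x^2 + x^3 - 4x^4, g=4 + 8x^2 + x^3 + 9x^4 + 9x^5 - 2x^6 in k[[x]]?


[x^7] = sum a_i*b_j, i+j=7
  6*-2=-12
  -5*9=-45
  1*9=9
  -4*1=-4
Sum=-52


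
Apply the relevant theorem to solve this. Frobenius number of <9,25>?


gcd(9,25)=1 => F=ab-a-b=9*25-9-25=225-34=191


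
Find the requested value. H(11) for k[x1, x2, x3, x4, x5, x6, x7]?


C(d+n-1,n-1)=C(17,6)=12376


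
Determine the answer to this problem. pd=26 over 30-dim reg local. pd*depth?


pd+depth=30
depth=30-26=4
pd*depth=26*4=104


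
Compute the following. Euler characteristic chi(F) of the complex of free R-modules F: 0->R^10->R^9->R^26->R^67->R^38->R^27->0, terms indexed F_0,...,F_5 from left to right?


chi = sum (-1)^i * rank:
(-1)^0*10=10
(-1)^1*9=-9
(-1)^2*26=26
(-1)^3*67=-67
(-1)^4*38=38
(-1)^5*27=-27
chi=-29


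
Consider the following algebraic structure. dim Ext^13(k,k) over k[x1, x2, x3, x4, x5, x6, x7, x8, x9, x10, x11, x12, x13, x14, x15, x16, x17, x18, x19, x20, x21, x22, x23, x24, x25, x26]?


C(n,i)=C(26,13)=10400600


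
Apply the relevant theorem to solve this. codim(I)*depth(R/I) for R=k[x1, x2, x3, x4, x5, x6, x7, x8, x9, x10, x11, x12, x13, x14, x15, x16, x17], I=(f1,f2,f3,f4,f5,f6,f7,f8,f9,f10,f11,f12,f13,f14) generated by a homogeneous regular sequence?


codim=14, depth=dim(R/I)=17-14=3
Product=14*3=42


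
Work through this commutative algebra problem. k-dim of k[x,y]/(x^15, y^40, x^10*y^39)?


k[x,y]/I, I = (x^15, y^40, x^10*y^39)
Rect: 15x40=600. Corner: (15-10)x(40-39)=5.
dim = 600-5 = 595


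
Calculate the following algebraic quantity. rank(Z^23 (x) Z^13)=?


rank(M(x)N) = rank(M)*rank(N)
23*13 = 299


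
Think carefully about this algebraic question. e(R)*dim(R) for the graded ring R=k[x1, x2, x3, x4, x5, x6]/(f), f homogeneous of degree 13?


e(R)=deg(f)=13, dim(R)=6-1=5
e*dim=13*5=65


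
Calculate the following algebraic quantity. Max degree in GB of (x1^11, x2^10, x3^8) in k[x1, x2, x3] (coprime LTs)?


Pure powers, coprime LTs => already GB.
Degrees: 11, 10, 8
Max=11


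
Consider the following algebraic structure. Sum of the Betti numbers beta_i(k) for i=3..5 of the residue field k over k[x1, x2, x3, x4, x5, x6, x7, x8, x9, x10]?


Koszul resolution: beta_i(k)=C(n,i), n=10
C(10,3)=120, C(10,4)=210, C(10,5)=252
Sum=582


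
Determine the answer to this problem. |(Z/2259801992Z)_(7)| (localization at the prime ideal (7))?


7-primary part: 2259801992=7^10*8
Size=7^10=282475249


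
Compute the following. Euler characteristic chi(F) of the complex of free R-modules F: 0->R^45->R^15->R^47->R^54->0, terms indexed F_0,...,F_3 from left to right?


chi = sum (-1)^i * rank:
(-1)^0*45=45
(-1)^1*15=-15
(-1)^2*47=47
(-1)^3*54=-54
chi=23


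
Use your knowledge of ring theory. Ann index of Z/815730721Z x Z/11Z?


Exponent = lcm of the cyclic orders; pairwise coprime => product.
13^8*11^1=815730721*11=8973037931


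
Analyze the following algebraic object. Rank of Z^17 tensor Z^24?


rank(M(x)N) = rank(M)*rank(N)
17*24 = 408


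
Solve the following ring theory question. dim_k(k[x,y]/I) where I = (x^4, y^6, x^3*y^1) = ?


k[x,y]/I, I = (x^4, y^6, x^3*y^1)
Rect: 4x6=24. Corner: (4-3)x(6-1)=5.
dim = 24-5 = 19


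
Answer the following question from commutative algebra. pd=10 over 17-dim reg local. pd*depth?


pd+depth=17
depth=17-10=7
pd*depth=10*7=70


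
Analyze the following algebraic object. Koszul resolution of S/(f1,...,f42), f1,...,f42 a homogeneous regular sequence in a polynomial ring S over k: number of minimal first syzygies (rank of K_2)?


Regular sequence => Koszul complex is the minimal free resolution.
Syz_1 minimally generated by Koszul relations f_i*e_j - f_j*e_i (i<j): mu(Syz_1) = beta_2 = C(m,2) = m(m-1)/2
m=42
42*41/2 = 861


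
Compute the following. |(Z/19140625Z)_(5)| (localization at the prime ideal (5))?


5-primary part: 19140625=5^8*49
Size=5^8=390625


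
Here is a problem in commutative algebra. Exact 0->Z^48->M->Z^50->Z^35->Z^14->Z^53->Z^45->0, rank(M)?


Alt sum=0:
(-1)^0*48 + (-1)^1*? + (-1)^2*50 + (-1)^3*35 + (-1)^4*14 + (-1)^5*53 + (-1)^6*45=0
rank(M)=69


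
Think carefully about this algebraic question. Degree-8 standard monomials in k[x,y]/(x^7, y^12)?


k[x,y], I = (x^7, y^12), d = 8
Need i < 7 and d-i < 12.
Range: 0 <= i <= 6.
H(8) = 7


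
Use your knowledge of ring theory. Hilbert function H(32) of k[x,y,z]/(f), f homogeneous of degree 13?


C(34,2)-C(21,2)=561-210=351


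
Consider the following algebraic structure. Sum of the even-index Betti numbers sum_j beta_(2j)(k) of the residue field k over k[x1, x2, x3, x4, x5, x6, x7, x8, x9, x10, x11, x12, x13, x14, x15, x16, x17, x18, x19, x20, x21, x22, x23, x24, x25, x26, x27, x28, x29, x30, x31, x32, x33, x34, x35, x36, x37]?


Koszul resolution: beta_i(k)=C(n,i), n=37
sum_even C(37,i) = 2^(n-1) = 2^36 = 68719476736


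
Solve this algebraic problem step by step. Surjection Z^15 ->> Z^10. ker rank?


rank(ker) = 15-10 = 5


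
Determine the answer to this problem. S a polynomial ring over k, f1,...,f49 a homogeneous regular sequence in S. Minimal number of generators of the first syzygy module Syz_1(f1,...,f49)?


Regular sequence => Koszul complex is the minimal free resolution.
Syz_1 minimally generated by Koszul relations f_i*e_j - f_j*e_i (i<j): mu(Syz_1) = beta_2 = C(m,2) = m(m-1)/2
m=49
49*48/2 = 1176


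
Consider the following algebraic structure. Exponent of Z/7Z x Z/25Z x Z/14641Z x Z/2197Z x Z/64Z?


Exponent = lcm of the cyclic orders; pairwise coprime => product.
7^1*5^2*11^4*13^3*2^6=7*25*14641*2197*64=360262302400


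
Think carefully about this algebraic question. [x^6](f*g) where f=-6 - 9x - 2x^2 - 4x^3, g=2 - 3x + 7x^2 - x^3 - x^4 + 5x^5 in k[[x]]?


[x^6] = sum a_i*b_j, i+j=6
  -9*5=-45
  -2*-1=2
  -4*-1=4
Sum=-39


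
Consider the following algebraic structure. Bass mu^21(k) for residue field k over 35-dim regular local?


C(n,i)=C(35,21)=2319959400


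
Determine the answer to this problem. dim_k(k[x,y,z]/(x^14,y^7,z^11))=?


Basis: x^iy^jz^k, i<14,j<7,k<11
14*7*11=1078


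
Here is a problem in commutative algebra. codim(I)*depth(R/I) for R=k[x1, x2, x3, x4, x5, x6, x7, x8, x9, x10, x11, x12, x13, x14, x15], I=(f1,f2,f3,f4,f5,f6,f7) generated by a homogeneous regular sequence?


codim=7, depth=dim(R/I)=15-7=8
Product=7*8=56


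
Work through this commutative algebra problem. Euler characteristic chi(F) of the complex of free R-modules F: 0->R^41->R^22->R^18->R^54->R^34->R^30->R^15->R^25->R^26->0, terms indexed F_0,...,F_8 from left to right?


chi = sum (-1)^i * rank:
(-1)^0*41=41
(-1)^1*22=-22
(-1)^2*18=18
(-1)^3*54=-54
(-1)^4*34=34
(-1)^5*30=-30
(-1)^6*15=15
(-1)^7*25=-25
(-1)^8*26=26
chi=3


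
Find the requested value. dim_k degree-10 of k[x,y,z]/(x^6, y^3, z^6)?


Need i<6, j<3, k<6 with i+j+k=10.
For each i, j ranges over max(0,10-i-5)..min(2,10-i):
  i=0: j in [5,2] -> 0
  i=1: j in [4,2] -> 0
  i=2: j in [3,2] -> 0
  i=3: j in [2,2] -> 1
  i=4: j in [1,2] -> 2
  i=5: j in [0,2] -> 3
H(10) = 0+0+0+1+2+3 = 6


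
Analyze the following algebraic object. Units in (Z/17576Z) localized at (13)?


Local ring = Z/2197Z.
phi(2197) = 13^2*(13-1) = 2028


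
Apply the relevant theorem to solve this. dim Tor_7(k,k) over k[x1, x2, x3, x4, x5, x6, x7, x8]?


Koszul: C(n,i)=C(8,7)=8


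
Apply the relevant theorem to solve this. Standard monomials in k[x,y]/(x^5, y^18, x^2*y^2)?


k[x,y]/I, I = (x^5, y^18, x^2*y^2)
Rect: 5x18=90. Corner: (5-2)x(18-2)=48.
dim = 90-48 = 42


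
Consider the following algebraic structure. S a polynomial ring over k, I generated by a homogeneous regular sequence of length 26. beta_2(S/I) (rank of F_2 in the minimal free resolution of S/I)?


Regular sequence => Koszul complex is the minimal free resolution.
Syz_1 minimally generated by Koszul relations f_i*e_j - f_j*e_i (i<j): mu(Syz_1) = beta_2 = C(m,2) = m(m-1)/2
m=26
26*25/2 = 325


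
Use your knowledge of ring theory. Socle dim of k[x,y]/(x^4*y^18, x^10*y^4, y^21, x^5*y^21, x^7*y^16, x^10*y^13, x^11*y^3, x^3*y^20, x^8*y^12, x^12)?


Socle = ann(m) = span of standard monomials u with x*u, y*u in I (staircase corners).
Redundant generators: x^10*y^13, x^5*y^21
Minimal generators: x^12, x^11*y^3, x^10*y^4, x^8*y^12, x^7*y^16, x^4*y^18, x^3*y^20, y^21
Corners: x^2y^20, x^3y^19, x^6y^17, x^7y^15, x^9y^11, x^10y^3, x^11y^2
Socle dim=7


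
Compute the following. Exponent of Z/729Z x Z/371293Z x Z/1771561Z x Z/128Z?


Exponent = lcm of the cyclic orders; pairwise coprime => product.
3^6*13^5*11^6*2^7=729*371293*1771561*128=61377666126581376


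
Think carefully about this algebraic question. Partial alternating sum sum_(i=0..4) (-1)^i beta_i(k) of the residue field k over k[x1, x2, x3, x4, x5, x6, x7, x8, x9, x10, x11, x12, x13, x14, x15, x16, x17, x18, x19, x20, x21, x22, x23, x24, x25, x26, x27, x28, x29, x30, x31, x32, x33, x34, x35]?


Koszul resolution: beta_i(k)=C(n,i), n=35
sum_(i=0..p) (-1)^i C(n,i) = (-1)^p C(n-1,p)
(-1)^4*C(34,4) = (-1)^4*46376 = 46376


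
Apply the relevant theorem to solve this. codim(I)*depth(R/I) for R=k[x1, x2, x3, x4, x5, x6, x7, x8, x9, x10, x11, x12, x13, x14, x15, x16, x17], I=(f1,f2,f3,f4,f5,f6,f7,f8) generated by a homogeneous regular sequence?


codim=8, depth=dim(R/I)=17-8=9
Product=8*9=72


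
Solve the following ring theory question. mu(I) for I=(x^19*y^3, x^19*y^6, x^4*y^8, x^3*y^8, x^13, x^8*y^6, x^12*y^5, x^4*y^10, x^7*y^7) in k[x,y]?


Remove redundant (divisible by others).
x^4*y^8 redundant.
x^19*y^6 redundant.
x^4*y^10 redundant.
x^19*y^3 redundant.
Min: x^13, x^12*y^5, x^8*y^6, x^7*y^7, x^3*y^8
Count=5


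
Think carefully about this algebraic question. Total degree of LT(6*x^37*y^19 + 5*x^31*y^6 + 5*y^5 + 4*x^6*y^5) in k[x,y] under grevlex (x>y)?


LT: 6*x^37*y^19
deg_x=37, deg_y=19
Total=37+19=56


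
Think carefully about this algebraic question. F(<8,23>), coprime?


gcd(8,23)=1 => F=ab-a-b=8*23-8-23=184-31=153


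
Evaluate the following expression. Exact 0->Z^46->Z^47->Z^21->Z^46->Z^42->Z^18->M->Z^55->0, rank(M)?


Alt sum=0:
(-1)^0*46 + (-1)^1*47 + (-1)^2*21 + (-1)^3*46 + (-1)^4*42 + (-1)^5*18 + (-1)^6*? + (-1)^7*55=0
rank(M)=57


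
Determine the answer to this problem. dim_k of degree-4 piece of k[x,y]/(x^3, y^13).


k[x,y], I = (x^3, y^13), d = 4
Need i < 3 and d-i < 13.
Range: 0 <= i <= 2.
H(4) = 3


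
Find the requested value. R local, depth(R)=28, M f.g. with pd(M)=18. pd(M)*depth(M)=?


pd+depth=28
depth=28-18=10
pd*depth=18*10=180


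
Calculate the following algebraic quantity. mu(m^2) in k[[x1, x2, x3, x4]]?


C(n+d-1,d)=C(5,2)=10


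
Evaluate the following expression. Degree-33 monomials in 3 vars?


C(d+n-1,n-1)=C(35,2)=595


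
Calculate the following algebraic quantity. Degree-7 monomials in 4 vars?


C(d+n-1,n-1)=C(10,3)=120


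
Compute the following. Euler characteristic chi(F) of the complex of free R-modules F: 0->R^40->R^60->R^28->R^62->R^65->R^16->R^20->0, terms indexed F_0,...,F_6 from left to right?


chi = sum (-1)^i * rank:
(-1)^0*40=40
(-1)^1*60=-60
(-1)^2*28=28
(-1)^3*62=-62
(-1)^4*65=65
(-1)^5*16=-16
(-1)^6*20=20
chi=15


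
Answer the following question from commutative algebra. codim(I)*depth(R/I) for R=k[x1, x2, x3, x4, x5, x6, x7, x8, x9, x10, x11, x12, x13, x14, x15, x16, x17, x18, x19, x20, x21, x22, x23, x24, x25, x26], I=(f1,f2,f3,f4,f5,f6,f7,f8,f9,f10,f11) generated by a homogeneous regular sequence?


codim=11, depth=dim(R/I)=26-11=15
Product=11*15=165


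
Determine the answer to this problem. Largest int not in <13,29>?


gcd(13,29)=1 => F=ab-a-b=13*29-13-29=377-42=335


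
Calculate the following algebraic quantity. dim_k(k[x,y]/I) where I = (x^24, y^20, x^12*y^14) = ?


k[x,y]/I, I = (x^24, y^20, x^12*y^14)
Rect: 24x20=480. Corner: (24-12)x(20-14)=72.
dim = 480-72 = 408


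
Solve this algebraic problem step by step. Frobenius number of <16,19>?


gcd(16,19)=1 => F=ab-a-b=16*19-16-19=304-35=269


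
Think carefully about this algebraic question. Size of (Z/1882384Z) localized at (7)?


7-primary part: 1882384=7^6*16
Size=7^6=117649


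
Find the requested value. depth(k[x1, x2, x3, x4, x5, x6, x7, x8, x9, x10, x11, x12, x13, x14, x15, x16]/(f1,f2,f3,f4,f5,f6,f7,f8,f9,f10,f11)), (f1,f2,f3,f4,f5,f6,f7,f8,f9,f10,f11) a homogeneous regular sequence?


depth(R)=16
depth(R/I)=16-11=5


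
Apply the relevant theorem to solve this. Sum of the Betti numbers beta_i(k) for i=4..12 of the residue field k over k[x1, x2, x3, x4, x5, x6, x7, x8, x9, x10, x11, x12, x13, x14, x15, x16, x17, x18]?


Koszul resolution: beta_i(k)=C(n,i), n=18
C(18,4)=3060, C(18,5)=8568, C(18,6)=18564, C(18,7)=31824, C(18,8)=43758, C(18,9)=48620, C(18,10)=43758, C(18,11)=31824, C(18,12)=18564
Sum=248540


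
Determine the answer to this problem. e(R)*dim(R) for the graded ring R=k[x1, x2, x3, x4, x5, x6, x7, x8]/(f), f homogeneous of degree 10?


e(R)=deg(f)=10, dim(R)=8-1=7
e*dim=10*7=70


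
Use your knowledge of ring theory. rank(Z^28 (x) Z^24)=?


rank(M(x)N) = rank(M)*rank(N)
28*24 = 672


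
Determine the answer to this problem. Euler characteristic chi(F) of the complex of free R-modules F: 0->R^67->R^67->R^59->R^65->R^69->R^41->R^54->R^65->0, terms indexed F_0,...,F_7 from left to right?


chi = sum (-1)^i * rank:
(-1)^0*67=67
(-1)^1*67=-67
(-1)^2*59=59
(-1)^3*65=-65
(-1)^4*69=69
(-1)^5*41=-41
(-1)^6*54=54
(-1)^7*65=-65
chi=11


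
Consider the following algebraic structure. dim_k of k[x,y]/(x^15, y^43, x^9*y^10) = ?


k[x,y]/I, I = (x^15, y^43, x^9*y^10)
Rect: 15x43=645. Corner: (15-9)x(43-10)=198.
dim = 645-198 = 447


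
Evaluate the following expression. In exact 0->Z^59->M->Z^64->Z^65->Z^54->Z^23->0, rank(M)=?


Alt sum=0:
(-1)^0*59 + (-1)^1*? + (-1)^2*64 + (-1)^3*65 + (-1)^4*54 + (-1)^5*23=0
rank(M)=89


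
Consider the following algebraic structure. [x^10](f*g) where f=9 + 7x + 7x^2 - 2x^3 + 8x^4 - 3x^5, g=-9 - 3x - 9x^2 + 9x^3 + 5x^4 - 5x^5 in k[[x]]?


[x^10] = sum a_i*b_j, i+j=10
  -3*-5=15
Sum=15


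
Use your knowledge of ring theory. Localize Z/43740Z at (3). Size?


3-primary part: 43740=3^7*20
Size=3^7=2187


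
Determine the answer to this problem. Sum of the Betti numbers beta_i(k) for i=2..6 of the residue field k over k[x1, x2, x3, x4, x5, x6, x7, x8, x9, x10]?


Koszul resolution: beta_i(k)=C(n,i), n=10
C(10,2)=45, C(10,3)=120, C(10,4)=210, C(10,5)=252, C(10,6)=210
Sum=837


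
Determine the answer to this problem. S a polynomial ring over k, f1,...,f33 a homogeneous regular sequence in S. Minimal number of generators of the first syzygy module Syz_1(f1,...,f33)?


Regular sequence => Koszul complex is the minimal free resolution.
Syz_1 minimally generated by Koszul relations f_i*e_j - f_j*e_i (i<j): mu(Syz_1) = beta_2 = C(m,2) = m(m-1)/2
m=33
33*32/2 = 528


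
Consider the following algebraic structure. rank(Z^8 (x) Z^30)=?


rank(M(x)N) = rank(M)*rank(N)
8*30 = 240


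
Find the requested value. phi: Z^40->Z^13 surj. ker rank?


rank(ker) = 40-13 = 27


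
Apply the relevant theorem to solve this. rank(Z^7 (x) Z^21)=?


rank(M(x)N) = rank(M)*rank(N)
7*21 = 147


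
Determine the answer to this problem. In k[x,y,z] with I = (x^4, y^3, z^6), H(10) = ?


Need i<4, j<3, k<6 with i+j+k=10.
For each i, j ranges over max(0,10-i-5)..min(2,10-i):
  i=0: j in [5,2] -> 0
  i=1: j in [4,2] -> 0
  i=2: j in [3,2] -> 0
  i=3: j in [2,2] -> 1
H(10) = 0+0+0+1 = 1


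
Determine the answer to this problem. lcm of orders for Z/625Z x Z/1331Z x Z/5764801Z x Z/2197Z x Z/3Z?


Exponent = lcm of the cyclic orders; pairwise coprime => product.
5^4*11^3*7^8*13^3*3^1=625*1331*5764801*2197*3=31607758945888125


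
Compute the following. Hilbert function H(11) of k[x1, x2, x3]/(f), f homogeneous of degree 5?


C(13,2)-C(8,2)=78-28=50


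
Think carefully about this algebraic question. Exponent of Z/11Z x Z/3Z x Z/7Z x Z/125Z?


Exponent = lcm of the cyclic orders; pairwise coprime => product.
11^1*3^1*7^1*5^3=11*3*7*125=28875


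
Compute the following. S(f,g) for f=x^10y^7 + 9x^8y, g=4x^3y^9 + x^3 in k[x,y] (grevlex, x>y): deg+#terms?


LT(f)=x^10y^7, LT(g)=4x^3y^9
lcm(LM)=x^10y^9
S(f,g) (scaled by 4 to clear denominators) = 4y^2*f - x^7*g = 36x^8y^3 - x^10
2 terms, deg 11.
11+2=13


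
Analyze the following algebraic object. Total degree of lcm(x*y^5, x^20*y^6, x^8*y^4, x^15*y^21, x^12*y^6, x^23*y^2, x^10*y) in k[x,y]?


lcm = componentwise max:
x: max(1,20,8,15,12,23,10)=23
y: max(5,6,4,21,6,2,1)=21
Total=23+21=44


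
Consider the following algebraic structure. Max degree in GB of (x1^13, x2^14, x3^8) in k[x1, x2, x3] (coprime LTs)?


Pure powers, coprime LTs => already GB.
Degrees: 13, 14, 8
Max=14


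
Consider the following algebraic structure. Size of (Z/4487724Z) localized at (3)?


3-primary part: 4487724=3^10*76
Size=3^10=59049


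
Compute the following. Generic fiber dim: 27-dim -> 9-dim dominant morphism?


dim(fiber)=dim(X)-dim(Y)=27-9=18


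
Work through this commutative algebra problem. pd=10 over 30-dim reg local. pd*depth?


pd+depth=30
depth=30-10=20
pd*depth=10*20=200


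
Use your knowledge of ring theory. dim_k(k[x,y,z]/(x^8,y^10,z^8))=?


Basis: x^iy^jz^k, i<8,j<10,k<8
8*10*8=640


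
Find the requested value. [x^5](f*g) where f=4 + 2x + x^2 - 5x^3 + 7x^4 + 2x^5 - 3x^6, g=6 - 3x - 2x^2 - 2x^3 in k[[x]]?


[x^5] = sum a_i*b_j, i+j=5
  1*-2=-2
  -5*-2=10
  7*-3=-21
  2*6=12
Sum=-1


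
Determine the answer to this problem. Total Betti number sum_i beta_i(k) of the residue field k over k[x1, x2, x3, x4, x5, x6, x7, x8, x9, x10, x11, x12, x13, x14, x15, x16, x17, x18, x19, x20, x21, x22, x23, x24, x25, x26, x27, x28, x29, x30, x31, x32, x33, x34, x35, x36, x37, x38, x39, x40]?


Koszul resolution: beta_i(k)=C(n,i), n=40
sum_i C(40,i) = 2^40 = 1099511627776


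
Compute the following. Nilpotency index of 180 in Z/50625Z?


180^k mod 50625:
k=1: 180
k=2: 32400
k=3: 10125
k=4: 0
First zero at k = 4


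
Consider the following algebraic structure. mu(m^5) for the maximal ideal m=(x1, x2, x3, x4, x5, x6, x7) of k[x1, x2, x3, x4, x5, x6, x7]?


Graded Nakayama: mu(m^d) = dim_k (m^d/m^(d+1)) = #degree-5 monomials in 7 vars
C(n+d-1,d)=C(11,5)=462


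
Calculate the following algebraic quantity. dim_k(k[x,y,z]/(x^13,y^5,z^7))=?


Basis: x^iy^jz^k, i<13,j<5,k<7
13*5*7=455


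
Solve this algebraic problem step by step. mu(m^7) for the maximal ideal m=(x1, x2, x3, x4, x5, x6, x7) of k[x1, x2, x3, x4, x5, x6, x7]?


Graded Nakayama: mu(m^d) = dim_k (m^d/m^(d+1)) = #degree-7 monomials in 7 vars
C(n+d-1,d)=C(13,7)=1716


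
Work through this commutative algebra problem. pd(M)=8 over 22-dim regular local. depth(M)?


pd+depth=depth(R)=22
depth=22-8=14


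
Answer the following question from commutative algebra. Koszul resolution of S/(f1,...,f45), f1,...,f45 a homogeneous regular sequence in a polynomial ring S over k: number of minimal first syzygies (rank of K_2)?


Regular sequence => Koszul complex is the minimal free resolution.
Syz_1 minimally generated by Koszul relations f_i*e_j - f_j*e_i (i<j): mu(Syz_1) = beta_2 = C(m,2) = m(m-1)/2
m=45
45*44/2 = 990


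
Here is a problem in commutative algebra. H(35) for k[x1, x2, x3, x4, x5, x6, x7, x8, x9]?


C(d+n-1,n-1)=C(43,8)=145008513


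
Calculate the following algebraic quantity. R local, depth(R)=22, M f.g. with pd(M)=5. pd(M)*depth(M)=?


pd+depth=22
depth=22-5=17
pd*depth=5*17=85


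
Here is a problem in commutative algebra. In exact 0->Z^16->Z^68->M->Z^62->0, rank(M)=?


Alt sum=0:
(-1)^0*16 + (-1)^1*68 + (-1)^2*? + (-1)^3*62=0
rank(M)=114


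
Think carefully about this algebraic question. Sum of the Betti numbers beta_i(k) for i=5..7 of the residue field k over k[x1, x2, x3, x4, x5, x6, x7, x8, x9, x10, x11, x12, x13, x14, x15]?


Koszul resolution: beta_i(k)=C(n,i), n=15
C(15,5)=3003, C(15,6)=5005, C(15,7)=6435
Sum=14443


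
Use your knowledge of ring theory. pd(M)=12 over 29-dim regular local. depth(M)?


pd+depth=depth(R)=29
depth=29-12=17


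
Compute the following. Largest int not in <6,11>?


gcd(6,11)=1 => F=ab-a-b=6*11-6-11=66-17=49


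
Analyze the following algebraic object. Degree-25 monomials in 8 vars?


C(d+n-1,n-1)=C(32,7)=3365856


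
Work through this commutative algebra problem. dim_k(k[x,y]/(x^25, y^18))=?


Basis: x^i*y^j, i<25, j<18
25*18=450


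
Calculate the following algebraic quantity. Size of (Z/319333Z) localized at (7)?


7-primary part: 319333=7^5*19
Size=7^5=16807


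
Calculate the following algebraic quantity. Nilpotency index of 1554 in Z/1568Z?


1554^k mod 1568:
k=1: 1554
k=2: 196
k=3: 392
k=4: 784
k=5: 0
First zero at k = 5


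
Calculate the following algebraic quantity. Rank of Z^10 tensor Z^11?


rank(M(x)N) = rank(M)*rank(N)
10*11 = 110


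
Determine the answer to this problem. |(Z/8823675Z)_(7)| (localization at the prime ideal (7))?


7-primary part: 8823675=7^6*75
Size=7^6=117649


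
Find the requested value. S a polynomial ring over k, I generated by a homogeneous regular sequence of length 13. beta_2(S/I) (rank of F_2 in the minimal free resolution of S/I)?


Regular sequence => Koszul complex is the minimal free resolution.
Syz_1 minimally generated by Koszul relations f_i*e_j - f_j*e_i (i<j): mu(Syz_1) = beta_2 = C(m,2) = m(m-1)/2
m=13
13*12/2 = 78


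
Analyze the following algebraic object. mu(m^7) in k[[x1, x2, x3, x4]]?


C(n+d-1,d)=C(10,7)=120


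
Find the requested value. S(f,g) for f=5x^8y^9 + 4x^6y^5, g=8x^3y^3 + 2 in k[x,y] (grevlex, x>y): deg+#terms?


LT(f)=5x^8y^9, LT(g)=8x^3y^3
lcm(LM)=x^8y^9
S(f,g) (scaled by 40 to clear denominators) = 8*f - 5x^5y^6*g = 32x^6y^5 - 10x^5y^6
2 terms, deg 11.
11+2=13


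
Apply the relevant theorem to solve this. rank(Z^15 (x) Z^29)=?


rank(M(x)N) = rank(M)*rank(N)
15*29 = 435


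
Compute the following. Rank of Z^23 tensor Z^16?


rank(M(x)N) = rank(M)*rank(N)
23*16 = 368


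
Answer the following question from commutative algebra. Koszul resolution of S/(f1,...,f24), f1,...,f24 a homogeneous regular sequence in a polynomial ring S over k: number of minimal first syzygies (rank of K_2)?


Regular sequence => Koszul complex is the minimal free resolution.
Syz_1 minimally generated by Koszul relations f_i*e_j - f_j*e_i (i<j): mu(Syz_1) = beta_2 = C(m,2) = m(m-1)/2
m=24
24*23/2 = 276


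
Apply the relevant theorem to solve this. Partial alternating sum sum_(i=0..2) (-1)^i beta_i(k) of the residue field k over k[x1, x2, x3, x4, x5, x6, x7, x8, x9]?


Koszul resolution: beta_i(k)=C(n,i), n=9
sum_(i=0..p) (-1)^i C(n,i) = (-1)^p C(n-1,p)
(-1)^2*C(8,2) = (-1)^2*28 = 28


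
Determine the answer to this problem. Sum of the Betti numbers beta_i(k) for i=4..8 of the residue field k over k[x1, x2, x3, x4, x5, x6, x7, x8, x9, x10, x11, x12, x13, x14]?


Koszul resolution: beta_i(k)=C(n,i), n=14
C(14,4)=1001, C(14,5)=2002, C(14,6)=3003, C(14,7)=3432, C(14,8)=3003
Sum=12441


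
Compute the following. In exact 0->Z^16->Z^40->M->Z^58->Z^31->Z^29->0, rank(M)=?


Alt sum=0:
(-1)^0*16 + (-1)^1*40 + (-1)^2*? + (-1)^3*58 + (-1)^4*31 + (-1)^5*29=0
rank(M)=80


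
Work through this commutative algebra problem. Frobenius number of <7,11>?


gcd(7,11)=1 => F=ab-a-b=7*11-7-11=77-18=59


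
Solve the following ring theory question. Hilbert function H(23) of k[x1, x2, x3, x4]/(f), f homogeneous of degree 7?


C(26,3)-C(19,3)=2600-969=1631


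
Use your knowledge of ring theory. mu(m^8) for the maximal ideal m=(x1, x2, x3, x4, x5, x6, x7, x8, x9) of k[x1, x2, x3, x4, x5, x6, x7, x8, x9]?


Graded Nakayama: mu(m^d) = dim_k (m^d/m^(d+1)) = #degree-8 monomials in 9 vars
C(n+d-1,d)=C(16,8)=12870


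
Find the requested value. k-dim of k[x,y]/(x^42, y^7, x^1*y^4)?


k[x,y]/I, I = (x^42, y^7, x^1*y^4)
Rect: 42x7=294. Corner: (42-1)x(7-4)=123.
dim = 294-123 = 171


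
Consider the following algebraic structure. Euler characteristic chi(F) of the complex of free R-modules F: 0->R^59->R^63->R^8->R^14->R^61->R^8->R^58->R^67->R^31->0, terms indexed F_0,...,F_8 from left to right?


chi = sum (-1)^i * rank:
(-1)^0*59=59
(-1)^1*63=-63
(-1)^2*8=8
(-1)^3*14=-14
(-1)^4*61=61
(-1)^5*8=-8
(-1)^6*58=58
(-1)^7*67=-67
(-1)^8*31=31
chi=65
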